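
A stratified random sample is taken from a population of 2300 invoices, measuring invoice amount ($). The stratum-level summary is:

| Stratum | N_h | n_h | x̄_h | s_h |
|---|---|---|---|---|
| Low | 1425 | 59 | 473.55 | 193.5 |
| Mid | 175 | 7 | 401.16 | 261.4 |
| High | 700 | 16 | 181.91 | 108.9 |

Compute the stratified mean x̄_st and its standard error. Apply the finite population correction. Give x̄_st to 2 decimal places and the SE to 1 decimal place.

x̄_st = Σ W_h x̄_h = (1425·473.55 + 175·401.16 + 700·181.91)/2300 = 379.28207
V̂(x̄_st) = Σ W_h² (1 − n_h/N_h) s_h²/n_h, with W_h = N_h/N and N = 2300:
  stratum Low: (1425/2300)²·(1 − 59/1425)·193.5²/59 = 233.518
  stratum Mid: (175/2300)²·(1 − 7/175)·261.4²/7 = 54.2506
  stratum High: (700/2300)²·(1 − 16/700)·108.9²/16 = 67.0864
V̂(x̄_st) = 354.855
SE(x̄_st) = √354.855 = 18.8376

x̄_st ≈ 379.28, SE ≈ 18.8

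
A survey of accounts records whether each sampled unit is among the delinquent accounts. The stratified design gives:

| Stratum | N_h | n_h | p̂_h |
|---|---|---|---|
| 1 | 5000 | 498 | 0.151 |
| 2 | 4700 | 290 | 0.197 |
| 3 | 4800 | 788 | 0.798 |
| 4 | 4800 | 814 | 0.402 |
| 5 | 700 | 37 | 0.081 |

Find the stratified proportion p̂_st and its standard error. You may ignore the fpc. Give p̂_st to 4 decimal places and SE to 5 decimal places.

p̂_st ≈ 0.3749, SE ≈ 0.00882

N = 20000; stratum weights W_h = N_h/N.
p̂_st = Σ W_h p̂_h = (5000·0.151 + 4700·0.197 + 4800·0.798 + 4800·0.402 + 700·0.081)/20000 = 0.37488
V̂(p̂_st) = Σ W_h² p̂_h(1−p̂_h)/(n_h−1):
  stratum 1: (5000/20000)²·0.151·0.849/497 = 1.61216e-05
  stratum 2: (4700/20000)²·0.197·0.803/289 = 3.02287e-05
  stratum 3: (4800/20000)²·0.798·0.202/787 = 1.17978e-05
  stratum 4: (4800/20000)²·0.402·0.598/813 = 1.70317e-05
  stratum 5: (700/20000)²·0.081·0.919/36 = 2.53299e-06
V̂(p̂_st) = 7.77129e-05; SE = √V̂ = 0.00881549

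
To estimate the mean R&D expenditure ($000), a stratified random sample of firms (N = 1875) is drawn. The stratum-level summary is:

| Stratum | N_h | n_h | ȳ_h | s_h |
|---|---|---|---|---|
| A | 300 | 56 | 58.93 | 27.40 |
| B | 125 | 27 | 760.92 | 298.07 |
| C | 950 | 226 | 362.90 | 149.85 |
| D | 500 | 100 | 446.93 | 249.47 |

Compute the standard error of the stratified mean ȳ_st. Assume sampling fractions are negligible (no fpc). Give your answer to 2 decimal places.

SE(ȳ_st) ≈ 9.20

V̂(ȳ_st) = Σ W_h² s_h²/n_h, with W_h = N_h/N and N = 1875:
  stratum A: (300/1875)²·27.40²/56 = 0.343205
  stratum B: (125/1875)²·298.07²/27 = 14.6248
  stratum C: (950/1875)²·149.85²/226 = 25.5064
  stratum D: (500/1875)²·249.47²/100 = 44.2562
V̂(ȳ_st) = 84.7306
SE(ȳ_st) = √84.7306 = 9.20493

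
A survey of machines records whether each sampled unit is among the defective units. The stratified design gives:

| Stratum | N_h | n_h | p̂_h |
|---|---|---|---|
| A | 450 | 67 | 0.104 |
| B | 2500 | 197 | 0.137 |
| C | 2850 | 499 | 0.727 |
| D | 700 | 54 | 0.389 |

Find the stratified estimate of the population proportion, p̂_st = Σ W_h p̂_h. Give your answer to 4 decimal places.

p̂_st ≈ 0.4205

N = 6500; stratum weights W_h = N_h/N.
p̂_st = Σ W_h p̂_h = (450·0.104 + 2500·0.137 + 2850·0.727 + 700·0.389)/6500 = 0.42055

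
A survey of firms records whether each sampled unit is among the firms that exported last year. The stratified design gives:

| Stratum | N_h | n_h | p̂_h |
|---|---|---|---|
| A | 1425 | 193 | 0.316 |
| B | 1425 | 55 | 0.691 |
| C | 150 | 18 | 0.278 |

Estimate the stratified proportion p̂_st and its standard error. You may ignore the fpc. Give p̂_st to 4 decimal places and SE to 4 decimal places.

p̂_st ≈ 0.4922, SE ≈ 0.0343

N = 3000; stratum weights W_h = N_h/N.
p̂_st = Σ W_h p̂_h = (1425·0.316 + 1425·0.691 + 150·0.278)/3000 = 0.49222
V̂(p̂_st) = Σ W_h² p̂_h(1−p̂_h)/(n_h−1):
  stratum A: (1425/3000)²·0.316·0.684/192 = 0.000253997
  stratum B: (1425/3000)²·0.691·0.309/54 = 0.000892134
  stratum C: (150/3000)²·0.278·0.722/17 = 2.95171e-05
V̂(p̂_st) = 0.00117565; SE = √V̂ = 0.0342877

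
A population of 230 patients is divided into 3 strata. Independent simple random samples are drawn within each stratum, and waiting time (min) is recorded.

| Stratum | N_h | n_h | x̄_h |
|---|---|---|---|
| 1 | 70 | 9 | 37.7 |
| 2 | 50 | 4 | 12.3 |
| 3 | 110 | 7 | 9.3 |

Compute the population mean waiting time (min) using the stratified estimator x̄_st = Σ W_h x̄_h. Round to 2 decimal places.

N = Σ N_h = 230. Stratum weights W_h = N_h/N.
x̄_st = (70·37.7 + 50·12.3 + 110·9.3) / 230 = 18.5957

x̄_st ≈ 18.60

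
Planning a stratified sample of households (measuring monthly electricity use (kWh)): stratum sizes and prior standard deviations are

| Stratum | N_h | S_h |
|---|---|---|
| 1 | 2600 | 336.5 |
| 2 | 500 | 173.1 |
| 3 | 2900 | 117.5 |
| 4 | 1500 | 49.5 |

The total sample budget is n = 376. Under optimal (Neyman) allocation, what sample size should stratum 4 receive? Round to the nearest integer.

20

Neyman allocation: n_h = n · N_h S_h / Σ N_i S_i, with n = 376.
  stratum 1: N_h·S_h = 2600·336.5 = 874900.00
  stratum 2: N_h·S_h = 500·173.1 = 86550.00
  stratum 3: N_h·S_h = 2900·117.5 = 340750.00
  stratum 4: N_h·S_h = 1500·49.5 = 74250.00
Σ N_h S_h = 1376450.00
n for stratum 4 = 376·74250.00/1376450.00 = 20.283 → 20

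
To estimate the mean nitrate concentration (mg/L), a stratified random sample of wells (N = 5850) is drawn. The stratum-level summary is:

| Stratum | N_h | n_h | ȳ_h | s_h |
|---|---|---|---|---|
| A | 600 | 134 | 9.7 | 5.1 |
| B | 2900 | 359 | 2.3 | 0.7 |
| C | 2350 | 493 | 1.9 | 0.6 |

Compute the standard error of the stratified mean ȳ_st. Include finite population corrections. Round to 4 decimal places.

V̂(ȳ_st) = Σ W_h² (1 − n_h/N_h) s_h²/n_h, with W_h = N_h/N and N = 5850:
  stratum A: (600/5850)²·(1 − 134/600)·5.1²/134 = 0.00158585
  stratum B: (2900/5850)²·(1 − 359/2900)·0.7²/359 = 0.000293895
  stratum C: (2350/5850)²·(1 − 493/2350)·0.6²/493 = 9.31159e-05
V̂(ȳ_st) = 0.00197286
SE(ȳ_st) = √0.00197286 = 0.0444169

SE(ȳ_st) ≈ 0.0444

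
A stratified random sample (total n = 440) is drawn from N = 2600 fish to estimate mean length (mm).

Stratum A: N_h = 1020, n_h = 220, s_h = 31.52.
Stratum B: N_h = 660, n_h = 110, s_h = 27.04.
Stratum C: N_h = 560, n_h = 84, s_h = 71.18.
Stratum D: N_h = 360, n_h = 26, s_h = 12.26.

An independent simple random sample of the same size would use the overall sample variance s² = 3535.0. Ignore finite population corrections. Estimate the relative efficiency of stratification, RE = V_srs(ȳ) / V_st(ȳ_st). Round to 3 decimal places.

V̂(ȳ_st) = Σ W_h² s_h²/n_h, with W_h = N_h/N and N = 2600:
  stratum A: (1020/2600)²·31.52²/220 = 0.69503
  stratum B: (660/2600)²·27.04²/110 = 0.428314
  stratum C: (560/2600)²·71.18²/84 = 2.79812
  stratum D: (360/2600)²·12.26²/26 = 0.110832
V_st = 4.03229
V_srs = s²/n = 3535.0/440 = 8.03409
Relative efficiency = V_srs / V_st = 8.03409/4.03229 = 1.9924

RE ≈ 1.992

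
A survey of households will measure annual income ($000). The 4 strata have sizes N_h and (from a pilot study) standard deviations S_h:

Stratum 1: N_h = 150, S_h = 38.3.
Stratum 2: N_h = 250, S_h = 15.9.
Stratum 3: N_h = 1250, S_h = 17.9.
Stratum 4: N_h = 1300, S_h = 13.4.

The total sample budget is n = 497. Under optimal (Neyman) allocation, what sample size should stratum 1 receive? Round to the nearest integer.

58

Neyman allocation: n_h = n · N_h S_h / Σ N_i S_i, with n = 497.
  stratum 1: N_h·S_h = 150·38.3 = 5745.00
  stratum 2: N_h·S_h = 250·15.9 = 3975.00
  stratum 3: N_h·S_h = 1250·17.9 = 22375.00
  stratum 4: N_h·S_h = 1300·13.4 = 17420.00
Σ N_h S_h = 49515.00
n for stratum 1 = 497·5745.00/49515.00 = 57.665 → 58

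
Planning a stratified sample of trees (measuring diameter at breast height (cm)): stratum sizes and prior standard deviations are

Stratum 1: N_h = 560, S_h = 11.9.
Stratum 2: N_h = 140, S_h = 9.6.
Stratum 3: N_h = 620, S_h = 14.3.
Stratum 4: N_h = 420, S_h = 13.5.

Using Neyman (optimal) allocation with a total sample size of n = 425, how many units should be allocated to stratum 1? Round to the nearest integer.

Neyman allocation: n_h = n · N_h S_h / Σ N_i S_i, with n = 425.
  stratum 1: N_h·S_h = 560·11.9 = 6664.00
  stratum 2: N_h·S_h = 140·9.6 = 1344.00
  stratum 3: N_h·S_h = 620·14.3 = 8866.00
  stratum 4: N_h·S_h = 420·13.5 = 5670.00
Σ N_h S_h = 22544.00
n for stratum 1 = 425·6664.00/22544.00 = 125.630 → 126

126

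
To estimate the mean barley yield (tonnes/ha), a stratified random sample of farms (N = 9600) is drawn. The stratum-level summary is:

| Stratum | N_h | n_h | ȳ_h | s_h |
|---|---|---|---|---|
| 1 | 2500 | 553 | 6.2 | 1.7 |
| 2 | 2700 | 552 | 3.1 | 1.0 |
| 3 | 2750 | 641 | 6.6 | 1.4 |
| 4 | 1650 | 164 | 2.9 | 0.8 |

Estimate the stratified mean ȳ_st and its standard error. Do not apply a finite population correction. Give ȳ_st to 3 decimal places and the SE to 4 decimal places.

ȳ_st = Σ W_h ȳ_h = (2500·6.2 + 2700·3.1 + 2750·6.6 + 1650·2.9)/9600 = 4.87552
V̂(ȳ_st) = Σ W_h² s_h²/n_h, with W_h = N_h/N and N = 9600:
  stratum 1: (2500/9600)²·1.7²/553 = 0.000354414
  stratum 2: (2700/9600)²·1.0²/552 = 0.0001433
  stratum 3: (2750/9600)²·1.4²/641 = 0.000250912
  stratum 4: (1650/9600)²·0.8²/164 = 0.000115282
V̂(ȳ_st) = 0.000863907
SE(ȳ_st) = √0.000863907 = 0.0293923

ȳ_st ≈ 4.876, SE ≈ 0.0294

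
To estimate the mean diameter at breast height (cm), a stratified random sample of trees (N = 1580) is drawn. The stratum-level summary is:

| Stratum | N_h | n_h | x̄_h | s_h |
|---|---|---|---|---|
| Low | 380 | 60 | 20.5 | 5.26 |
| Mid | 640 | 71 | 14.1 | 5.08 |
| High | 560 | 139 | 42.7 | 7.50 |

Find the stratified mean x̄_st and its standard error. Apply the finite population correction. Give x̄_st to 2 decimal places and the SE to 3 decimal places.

x̄_st = Σ W_h x̄_h = (380·20.5 + 640·14.1 + 560·42.7)/1580 = 25.77595
V̂(x̄_st) = Σ W_h² (1 − n_h/N_h) s_h²/n_h, with W_h = N_h/N and N = 1580:
  stratum Low: (380/1580)²·(1 − 60/380)·5.26²/60 = 0.0224615
  stratum Mid: (640/1580)²·(1 − 71/640)·5.08²/71 = 0.0530209
  stratum High: (560/1580)²·(1 − 139/560)·7.50²/139 = 0.0382176
V̂(x̄_st) = 0.1137
SE(x̄_st) = √0.1137 = 0.337194

x̄_st ≈ 25.78, SE ≈ 0.337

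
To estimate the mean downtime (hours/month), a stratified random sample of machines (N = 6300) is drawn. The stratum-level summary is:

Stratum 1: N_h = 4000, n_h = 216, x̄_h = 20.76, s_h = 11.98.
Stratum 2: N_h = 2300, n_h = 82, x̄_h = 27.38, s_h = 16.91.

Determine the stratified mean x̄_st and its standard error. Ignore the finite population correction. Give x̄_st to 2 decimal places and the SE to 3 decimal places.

x̄_st = Σ W_h x̄_h = (4000·20.76 + 2300·27.38)/6300 = 23.17683
V̂(x̄_st) = Σ W_h² s_h²/n_h, with W_h = N_h/N and N = 6300:
  stratum 1: (4000/6300)²·11.98²/216 = 0.267854
  stratum 2: (2300/6300)²·16.91²/82 = 0.464781
V̂(x̄_st) = 0.732635
SE(x̄_st) = √0.732635 = 0.855941

x̄_st ≈ 23.18, SE ≈ 0.856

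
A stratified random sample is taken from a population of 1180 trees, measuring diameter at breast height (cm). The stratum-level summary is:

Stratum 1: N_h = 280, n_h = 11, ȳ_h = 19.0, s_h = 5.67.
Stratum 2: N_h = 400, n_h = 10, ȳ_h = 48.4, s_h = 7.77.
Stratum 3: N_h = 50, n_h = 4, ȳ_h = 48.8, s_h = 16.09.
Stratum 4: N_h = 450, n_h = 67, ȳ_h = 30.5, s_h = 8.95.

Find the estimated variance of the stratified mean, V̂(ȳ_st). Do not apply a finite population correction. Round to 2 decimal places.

V̂(ȳ_st) ≈ 1.15

V̂(ȳ_st) = Σ W_h² s_h²/n_h, with W_h = N_h/N and N = 1180:
  stratum 1: (280/1180)²·5.67²/11 = 0.16456
  stratum 2: (400/1180)²·7.77²/10 = 0.693742
  stratum 3: (50/1180)²·16.09²/4 = 0.116206
  stratum 4: (450/1180)²·8.95²/67 = 0.173873
V̂(ȳ_st) = 1.14838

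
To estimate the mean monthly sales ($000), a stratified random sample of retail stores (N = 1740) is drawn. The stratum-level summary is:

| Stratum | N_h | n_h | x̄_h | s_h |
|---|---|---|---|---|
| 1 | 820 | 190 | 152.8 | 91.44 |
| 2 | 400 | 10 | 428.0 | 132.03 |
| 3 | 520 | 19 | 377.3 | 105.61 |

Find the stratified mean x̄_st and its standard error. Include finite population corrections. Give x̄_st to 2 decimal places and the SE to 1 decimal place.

x̄_st ≈ 283.16, SE ≈ 12.2

x̄_st = Σ W_h x̄_h = (820·152.8 + 400·428.0 + 520·377.3)/1740 = 283.15632
V̂(x̄_st) = Σ W_h² (1 − n_h/N_h) s_h²/n_h, with W_h = N_h/N and N = 1740:
  stratum 1: (820/1740)²·(1 − 190/820)·91.44²/190 = 7.50887
  stratum 2: (400/1740)²·(1 − 10/400)·132.03²/10 = 89.8196
  stratum 3: (520/1740)²·(1 − 19/520)·105.61²/19 = 50.5125
V̂(x̄_st) = 147.841
SE(x̄_st) = √147.841 = 12.159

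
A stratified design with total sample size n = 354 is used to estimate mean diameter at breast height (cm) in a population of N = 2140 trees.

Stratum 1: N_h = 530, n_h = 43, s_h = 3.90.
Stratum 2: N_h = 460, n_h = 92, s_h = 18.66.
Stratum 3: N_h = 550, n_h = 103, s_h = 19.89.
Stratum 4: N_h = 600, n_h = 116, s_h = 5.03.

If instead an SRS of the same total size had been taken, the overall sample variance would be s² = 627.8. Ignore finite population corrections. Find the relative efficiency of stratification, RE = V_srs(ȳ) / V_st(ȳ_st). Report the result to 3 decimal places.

V̂(ȳ_st) = Σ W_h² s_h²/n_h, with W_h = N_h/N and N = 2140:
  stratum 1: (530/2140)²·3.90²/43 = 0.0216963
  stratum 2: (460/2140)²·18.66²/92 = 0.174873
  stratum 3: (550/2140)²·19.89²/103 = 0.253706
  stratum 4: (600/2140)²·5.03²/116 = 0.0171456
V_st = 0.467421
V_srs = s²/n = 627.8/354 = 1.77345
Relative efficiency = V_srs / V_st = 1.77345/0.467421 = 3.7941

RE ≈ 3.794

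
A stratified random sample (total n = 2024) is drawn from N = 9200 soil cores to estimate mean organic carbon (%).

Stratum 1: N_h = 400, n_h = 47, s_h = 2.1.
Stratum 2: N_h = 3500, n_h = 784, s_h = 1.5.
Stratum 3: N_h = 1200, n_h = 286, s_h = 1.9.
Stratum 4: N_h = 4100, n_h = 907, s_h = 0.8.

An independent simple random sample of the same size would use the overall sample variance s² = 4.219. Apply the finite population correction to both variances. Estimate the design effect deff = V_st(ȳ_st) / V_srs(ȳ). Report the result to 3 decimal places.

V̂(ȳ_st) = Σ W_h² (1 − n_h/N_h) s_h²/n_h, with W_h = N_h/N and N = 9200:
  stratum 1: (400/9200)²·(1 − 47/400)·2.1²/47 = 0.000156531
  stratum 2: (3500/9200)²·(1 − 784/3500)·1.5²/784 = 0.000322321
  stratum 3: (1200/9200)²·(1 − 286/1200)·1.9²/286 = 0.000163566
  stratum 4: (4100/9200)²·(1 − 907/4100)·0.8²/907 = 0.000109139
V_st = 0.000751557
V_srs = (1 − 2024/9200)·4.219/2024 = 0.0016259
deff = V_st / V_srs = 0.000751557/0.0016259 = 0.4622

deff ≈ 0.462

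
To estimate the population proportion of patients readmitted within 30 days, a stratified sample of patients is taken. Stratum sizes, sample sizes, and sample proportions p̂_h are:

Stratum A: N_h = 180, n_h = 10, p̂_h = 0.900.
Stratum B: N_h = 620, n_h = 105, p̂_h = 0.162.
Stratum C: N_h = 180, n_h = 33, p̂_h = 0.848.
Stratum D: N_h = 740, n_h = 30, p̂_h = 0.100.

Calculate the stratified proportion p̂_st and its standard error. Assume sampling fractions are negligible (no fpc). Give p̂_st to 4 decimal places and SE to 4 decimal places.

N = 1720; stratum weights W_h = N_h/N.
p̂_st = Σ W_h p̂_h = (180·0.900 + 620·0.162 + 180·0.848 + 740·0.100)/1720 = 0.28435
V̂(p̂_st) = Σ W_h² p̂_h(1−p̂_h)/(n_h−1):
  stratum A: (180/1720)²·0.900·0.100/9 = 0.000109519
  stratum B: (620/1720)²·0.162·0.838/104 = 0.00016961
  stratum C: (180/1720)²·0.848·0.152/32 = 4.41141e-05
  stratum D: (740/1720)²·0.100·0.900/29 = 0.000574448
V̂(p̂_st) = 0.000897692; SE = √V̂ = 0.0299615

p̂_st ≈ 0.2843, SE ≈ 0.0300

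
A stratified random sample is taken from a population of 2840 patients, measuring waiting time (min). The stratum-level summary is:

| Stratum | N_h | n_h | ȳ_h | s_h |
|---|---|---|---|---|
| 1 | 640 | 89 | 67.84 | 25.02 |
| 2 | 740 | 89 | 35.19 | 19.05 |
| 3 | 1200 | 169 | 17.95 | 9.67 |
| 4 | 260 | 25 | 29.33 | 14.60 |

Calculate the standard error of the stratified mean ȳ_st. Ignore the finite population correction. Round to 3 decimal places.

SE(ȳ_st) ≈ 0.897

V̂(ȳ_st) = Σ W_h² s_h²/n_h, with W_h = N_h/N and N = 2840:
  stratum 1: (640/2840)²·25.02²/89 = 0.357197
  stratum 2: (740/2840)²·19.05²/89 = 0.276839
  stratum 3: (1200/2840)²·9.67²/169 = 0.0987852
  stratum 4: (260/2840)²·14.60²/25 = 0.0714621
V̂(ȳ_st) = 0.804283
SE(ȳ_st) = √0.804283 = 0.896818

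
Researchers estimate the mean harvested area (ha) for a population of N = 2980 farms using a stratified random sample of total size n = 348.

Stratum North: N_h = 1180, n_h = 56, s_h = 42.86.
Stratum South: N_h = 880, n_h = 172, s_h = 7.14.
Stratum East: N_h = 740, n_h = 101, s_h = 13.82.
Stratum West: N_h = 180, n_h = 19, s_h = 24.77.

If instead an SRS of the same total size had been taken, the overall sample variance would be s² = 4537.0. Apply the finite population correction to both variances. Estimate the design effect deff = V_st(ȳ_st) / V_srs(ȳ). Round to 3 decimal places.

deff ≈ 0.445

V̂(ȳ_st) = Σ W_h² (1 − n_h/N_h) s_h²/n_h, with W_h = N_h/N and N = 2980:
  stratum North: (1180/2980)²·(1 − 56/1180)·42.86²/56 = 4.89928
  stratum South: (880/2980)²·(1 − 172/880)·7.14²/172 = 0.0207946
  stratum East: (740/2980)²·(1 − 101/740)·13.82²/101 = 0.100692
  stratum West: (180/2980)²·(1 − 19/180)·24.77²/19 = 0.105381
V_st = 5.12615
V_srs = (1 − 348/2980)·4537.0/348 = 11.5149
deff = V_st / V_srs = 5.12615/11.5149 = 0.4452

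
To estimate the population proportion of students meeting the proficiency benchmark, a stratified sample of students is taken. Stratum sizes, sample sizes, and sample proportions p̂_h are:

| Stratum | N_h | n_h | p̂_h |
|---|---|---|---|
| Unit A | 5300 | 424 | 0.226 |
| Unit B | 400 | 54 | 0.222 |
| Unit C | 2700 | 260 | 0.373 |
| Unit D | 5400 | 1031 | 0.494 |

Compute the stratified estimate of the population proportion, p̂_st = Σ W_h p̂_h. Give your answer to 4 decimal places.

p̂_st ≈ 0.3595

N = 13800; stratum weights W_h = N_h/N.
p̂_st = Σ W_h p̂_h = (5300·0.226 + 400·0.222 + 2700·0.373 + 5400·0.494)/13800 = 0.35951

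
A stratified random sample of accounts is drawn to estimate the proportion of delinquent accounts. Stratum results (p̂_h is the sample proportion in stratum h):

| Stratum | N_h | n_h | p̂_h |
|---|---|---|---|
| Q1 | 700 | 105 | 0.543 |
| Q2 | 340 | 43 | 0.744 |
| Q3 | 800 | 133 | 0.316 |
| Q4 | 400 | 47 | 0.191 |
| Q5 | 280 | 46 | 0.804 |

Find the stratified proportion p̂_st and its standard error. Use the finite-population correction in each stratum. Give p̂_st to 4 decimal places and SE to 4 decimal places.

p̂_st ≈ 0.4712, SE ≈ 0.0218

N = 2520; stratum weights W_h = N_h/N.
p̂_st = Σ W_h p̂_h = (700·0.543 + 340·0.744 + 800·0.316 + 400·0.191 + 280·0.804)/2520 = 0.47118
V̂(p̂_st) = Σ W_h² (1 − n_h/N_h) p̂_h(1−p̂_h)/(n_h−1):
  stratum Q1: (700/2520)²·(1 − 105/700)·0.543·0.457/104 = 0.000156494
  stratum Q2: (340/2520)²·(1 − 43/340)·0.744·0.256/42 = 7.21104e-05
  stratum Q3: (800/2520)²·(1 − 133/800)·0.316·0.684/132 = 0.000137589
  stratum Q4: (400/2520)²·(1 − 47/400)·0.191·0.809/46 = 7.46892e-05
  stratum Q5: (280/2520)²·(1 − 46/280)·0.804·0.196/45 = 3.61304e-05
V̂(p̂_st) = 0.000477013; SE = √V̂ = 0.0218406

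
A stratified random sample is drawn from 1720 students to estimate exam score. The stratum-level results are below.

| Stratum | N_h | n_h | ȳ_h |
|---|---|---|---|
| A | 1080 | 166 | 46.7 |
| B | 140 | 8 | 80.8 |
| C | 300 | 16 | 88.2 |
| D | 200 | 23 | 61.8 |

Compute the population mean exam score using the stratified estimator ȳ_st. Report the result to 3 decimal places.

N = Σ N_h = 1720. Stratum weights W_h = N_h/N.
ȳ_st = (1080·46.7 + 140·80.8 + 300·88.2 + 200·61.8) / 1720 = 58.46977

ȳ_st ≈ 58.470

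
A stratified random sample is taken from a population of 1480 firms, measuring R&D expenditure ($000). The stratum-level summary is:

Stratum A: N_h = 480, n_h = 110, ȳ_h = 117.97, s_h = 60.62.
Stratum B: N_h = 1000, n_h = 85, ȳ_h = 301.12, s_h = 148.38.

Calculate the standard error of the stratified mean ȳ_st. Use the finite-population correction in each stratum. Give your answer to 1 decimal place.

SE(ȳ_st) ≈ 10.5

V̂(ȳ_st) = Σ W_h² (1 − n_h/N_h) s_h²/n_h, with W_h = N_h/N and N = 1480:
  stratum A: (480/1480)²·(1 − 110/480)·60.62²/110 = 2.70869
  stratum B: (1000/1480)²·(1 − 85/1000)·148.38²/85 = 108.201
V̂(ȳ_st) = 110.909
SE(ȳ_st) = √110.909 = 10.5313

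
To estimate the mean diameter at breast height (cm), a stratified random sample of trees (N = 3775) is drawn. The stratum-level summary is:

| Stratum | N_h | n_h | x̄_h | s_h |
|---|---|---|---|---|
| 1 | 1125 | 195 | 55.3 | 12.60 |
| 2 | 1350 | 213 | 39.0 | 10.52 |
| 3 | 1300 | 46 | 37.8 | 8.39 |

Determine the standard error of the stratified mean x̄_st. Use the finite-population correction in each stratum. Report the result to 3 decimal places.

SE(x̄_st) ≈ 0.539

V̂(x̄_st) = Σ W_h² (1 − n_h/N_h) s_h²/n_h, with W_h = N_h/N and N = 3775:
  stratum 1: (1125/3775)²·(1 − 195/1125)·12.60²/195 = 0.0597734
  stratum 2: (1350/3775)²·(1 − 213/1350)·10.52²/213 = 0.0559644
  stratum 3: (1300/3775)²·(1 − 46/1300)·8.39²/46 = 0.175054
V̂(x̄_st) = 0.290792
SE(x̄_st) = √0.290792 = 0.539252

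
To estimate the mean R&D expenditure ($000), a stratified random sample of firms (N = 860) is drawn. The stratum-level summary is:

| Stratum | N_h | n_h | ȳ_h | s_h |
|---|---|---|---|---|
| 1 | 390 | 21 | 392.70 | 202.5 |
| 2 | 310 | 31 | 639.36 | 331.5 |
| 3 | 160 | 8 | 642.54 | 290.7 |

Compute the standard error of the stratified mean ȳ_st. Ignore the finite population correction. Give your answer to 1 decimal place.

SE(ȳ_st) ≈ 35.0

V̂(ȳ_st) = Σ W_h² s_h²/n_h, with W_h = N_h/N and N = 860:
  stratum 1: (390/860)²·202.5²/21 = 401.572
  stratum 2: (310/860)²·331.5²/31 = 460.608
  stratum 3: (160/860)²·290.7²/8 = 365.631
V̂(ȳ_st) = 1227.81
SE(ȳ_st) = √1227.81 = 35.0401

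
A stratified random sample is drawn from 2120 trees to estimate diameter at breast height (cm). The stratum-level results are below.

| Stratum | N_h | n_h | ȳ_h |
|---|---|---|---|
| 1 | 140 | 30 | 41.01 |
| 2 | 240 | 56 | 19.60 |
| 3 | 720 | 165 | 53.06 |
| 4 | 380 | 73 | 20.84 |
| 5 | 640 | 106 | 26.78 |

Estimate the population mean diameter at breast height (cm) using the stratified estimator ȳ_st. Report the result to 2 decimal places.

ȳ_st ≈ 34.77

N = Σ N_h = 2120. Stratum weights W_h = N_h/N.
ȳ_st = (140·41.01 + 240·19.60 + 720·53.06 + 380·20.84 + 640·26.78) / 2120 = 34.7675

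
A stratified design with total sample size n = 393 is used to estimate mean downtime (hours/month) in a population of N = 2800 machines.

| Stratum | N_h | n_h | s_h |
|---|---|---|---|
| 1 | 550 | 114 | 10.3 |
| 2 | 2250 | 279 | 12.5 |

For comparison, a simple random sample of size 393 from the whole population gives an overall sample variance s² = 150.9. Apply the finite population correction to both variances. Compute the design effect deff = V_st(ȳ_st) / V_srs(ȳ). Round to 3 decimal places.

V̂(ȳ_st) = Σ W_h² (1 − n_h/N_h) s_h²/n_h, with W_h = N_h/N and N = 2800:
  stratum 1: (550/2800)²·(1 − 114/550)·10.3²/114 = 0.0284644
  stratum 2: (2250/2800)²·(1 − 279/2250)·12.5²/279 = 0.316788
V_st = 0.345253
V_srs = (1 − 393/2800)·150.9/393 = 0.330077
deff = V_st / V_srs = 0.345253/0.330077 = 1.0460

deff ≈ 1.046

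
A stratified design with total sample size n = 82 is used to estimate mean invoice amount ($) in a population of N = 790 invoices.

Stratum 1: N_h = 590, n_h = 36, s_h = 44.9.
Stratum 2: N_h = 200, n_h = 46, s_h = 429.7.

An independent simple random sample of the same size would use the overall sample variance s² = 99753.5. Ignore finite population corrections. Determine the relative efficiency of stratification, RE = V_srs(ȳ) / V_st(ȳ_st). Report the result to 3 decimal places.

RE ≈ 4.217

V̂(ȳ_st) = Σ W_h² s_h²/n_h, with W_h = N_h/N and N = 790:
  stratum 1: (590/790)²·44.9²/36 = 31.2349
  stratum 2: (200/790)²·429.7²/46 = 257.264
V_st = 288.499
V_srs = s²/n = 99753.5/82 = 1216.51
Relative efficiency = V_srs / V_st = 1216.51/288.499 = 4.2167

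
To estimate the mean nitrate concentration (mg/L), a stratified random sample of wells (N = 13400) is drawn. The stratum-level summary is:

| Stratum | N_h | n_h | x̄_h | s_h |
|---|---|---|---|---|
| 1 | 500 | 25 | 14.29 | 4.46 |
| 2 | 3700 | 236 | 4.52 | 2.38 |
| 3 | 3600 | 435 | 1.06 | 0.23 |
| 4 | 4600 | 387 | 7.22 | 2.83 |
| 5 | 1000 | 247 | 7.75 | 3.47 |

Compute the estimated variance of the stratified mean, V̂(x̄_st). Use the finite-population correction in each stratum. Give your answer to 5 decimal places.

V̂(x̄_st) ≈ 0.00521

V̂(x̄_st) = Σ W_h² (1 − n_h/N_h) s_h²/n_h, with W_h = N_h/N and N = 13400:
  stratum 1: (500/13400)²·(1 − 25/500)·4.46²/25 = 0.00105241
  stratum 2: (3700/13400)²·(1 − 236/3700)·2.38²/236 = 0.00171322
  stratum 3: (3600/13400)²·(1 − 435/3600)·0.23²/435 = 7.71673e-06
  stratum 4: (4600/13400)²·(1 − 387/4600)·2.83²/387 = 0.00223358
  stratum 5: (1000/13400)²·(1 − 247/1000)·3.47²/247 = 0.000204431
V̂(x̄_st) = 0.00521135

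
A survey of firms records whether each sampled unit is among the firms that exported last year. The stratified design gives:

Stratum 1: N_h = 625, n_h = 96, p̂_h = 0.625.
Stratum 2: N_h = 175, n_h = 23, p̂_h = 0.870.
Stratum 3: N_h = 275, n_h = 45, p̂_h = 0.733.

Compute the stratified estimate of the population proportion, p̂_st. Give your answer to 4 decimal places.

p̂_st ≈ 0.6925

N = 1075; stratum weights W_h = N_h/N.
p̂_st = Σ W_h p̂_h = (625·0.625 + 175·0.870 + 275·0.733)/1075 = 0.69251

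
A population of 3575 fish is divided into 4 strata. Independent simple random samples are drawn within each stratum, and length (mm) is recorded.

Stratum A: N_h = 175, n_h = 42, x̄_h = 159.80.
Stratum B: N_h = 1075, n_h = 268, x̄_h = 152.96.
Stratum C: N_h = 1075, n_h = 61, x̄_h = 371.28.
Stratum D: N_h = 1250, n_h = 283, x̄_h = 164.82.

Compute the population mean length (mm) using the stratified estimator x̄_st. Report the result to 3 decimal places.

N = Σ N_h = 3575. Stratum weights W_h = N_h/N.
x̄_st = (175·159.80 + 1075·152.96 + 1075·371.28 + 1250·164.82) / 3575 = 223.09035

x̄_st ≈ 223.090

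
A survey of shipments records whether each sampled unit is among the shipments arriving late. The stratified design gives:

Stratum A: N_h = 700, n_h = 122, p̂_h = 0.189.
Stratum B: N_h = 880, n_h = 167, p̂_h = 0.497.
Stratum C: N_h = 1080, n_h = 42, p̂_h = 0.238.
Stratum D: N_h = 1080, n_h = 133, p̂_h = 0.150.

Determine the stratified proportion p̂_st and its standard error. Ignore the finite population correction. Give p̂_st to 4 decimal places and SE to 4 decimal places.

p̂_st ≈ 0.2644, SE ≈ 0.0240

N = 3740; stratum weights W_h = N_h/N.
p̂_st = Σ W_h p̂_h = (700·0.189 + 880·0.497 + 1080·0.238 + 1080·0.150)/3740 = 0.26436
V̂(p̂_st) = Σ W_h² p̂_h(1−p̂_h)/(n_h−1):
  stratum A: (700/3740)²·0.189·0.811/121 = 4.43762e-05
  stratum B: (880/3740)²·0.497·0.503/166 = 8.33755e-05
  stratum C: (1080/3740)²·0.238·0.762/41 = 0.000368852
  stratum D: (1080/3740)²·0.150·0.850/132 = 8.05454e-05
V̂(p̂_st) = 0.000577149; SE = √V̂ = 0.0240239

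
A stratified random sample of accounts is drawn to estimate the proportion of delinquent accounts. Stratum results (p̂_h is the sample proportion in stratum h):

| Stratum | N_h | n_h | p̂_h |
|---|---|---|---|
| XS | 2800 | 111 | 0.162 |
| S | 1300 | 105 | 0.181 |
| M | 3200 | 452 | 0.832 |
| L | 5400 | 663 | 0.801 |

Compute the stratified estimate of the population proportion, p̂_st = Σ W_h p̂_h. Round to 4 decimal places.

p̂_st ≈ 0.6045

N = 12700; stratum weights W_h = N_h/N.
p̂_st = Σ W_h p̂_h = (2800·0.162 + 1300·0.181 + 3200·0.832 + 5400·0.801)/12700 = 0.60446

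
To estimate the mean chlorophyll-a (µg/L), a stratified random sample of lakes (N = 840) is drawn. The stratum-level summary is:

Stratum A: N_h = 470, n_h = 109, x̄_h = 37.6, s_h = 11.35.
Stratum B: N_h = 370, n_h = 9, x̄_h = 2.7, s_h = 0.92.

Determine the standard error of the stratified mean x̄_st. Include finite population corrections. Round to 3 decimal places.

SE(x̄_st) ≈ 0.550

V̂(x̄_st) = Σ W_h² (1 − n_h/N_h) s_h²/n_h, with W_h = N_h/N and N = 840:
  stratum A: (470/840)²·(1 − 109/470)·11.35²/109 = 0.284192
  stratum B: (370/840)²·(1 − 9/370)·0.92²/9 = 0.0178026
V̂(x̄_st) = 0.301995
SE(x̄_st) = √0.301995 = 0.54954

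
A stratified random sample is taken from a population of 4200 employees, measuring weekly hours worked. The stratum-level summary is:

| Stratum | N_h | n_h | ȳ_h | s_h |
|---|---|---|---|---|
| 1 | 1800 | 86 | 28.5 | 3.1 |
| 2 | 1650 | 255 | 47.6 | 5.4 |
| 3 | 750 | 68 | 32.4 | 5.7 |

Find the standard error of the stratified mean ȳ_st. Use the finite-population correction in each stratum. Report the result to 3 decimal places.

V̂(ȳ_st) = Σ W_h² (1 − n_h/N_h) s_h²/n_h, with W_h = N_h/N and N = 4200:
  stratum 1: (1800/4200)²·(1 − 86/1800)·3.1²/86 = 0.0195438
  stratum 2: (1650/4200)²·(1 − 255/1650)·5.4²/255 = 0.0149213
  stratum 3: (750/4200)²·(1 − 68/750)·5.7²/68 = 0.0138544
V̂(ȳ_st) = 0.0483195
SE(ȳ_st) = √0.0483195 = 0.219817

SE(ȳ_st) ≈ 0.220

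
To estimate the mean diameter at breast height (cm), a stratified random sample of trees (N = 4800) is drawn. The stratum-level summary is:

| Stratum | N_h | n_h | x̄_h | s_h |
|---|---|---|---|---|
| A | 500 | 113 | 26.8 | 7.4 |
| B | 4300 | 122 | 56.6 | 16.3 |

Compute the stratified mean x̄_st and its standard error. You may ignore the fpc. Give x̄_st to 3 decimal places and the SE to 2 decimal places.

x̄_st ≈ 53.496, SE ≈ 1.32

x̄_st = Σ W_h x̄_h = (500·26.8 + 4300·56.6)/4800 = 53.49583
V̂(x̄_st) = Σ W_h² s_h²/n_h, with W_h = N_h/N and N = 4800:
  stratum A: (500/4800)²·7.4²/113 = 0.00525827
  stratum B: (4300/4800)²·16.3²/122 = 1.74771
V̂(x̄_st) = 1.75297
SE(x̄_st) = √1.75297 = 1.324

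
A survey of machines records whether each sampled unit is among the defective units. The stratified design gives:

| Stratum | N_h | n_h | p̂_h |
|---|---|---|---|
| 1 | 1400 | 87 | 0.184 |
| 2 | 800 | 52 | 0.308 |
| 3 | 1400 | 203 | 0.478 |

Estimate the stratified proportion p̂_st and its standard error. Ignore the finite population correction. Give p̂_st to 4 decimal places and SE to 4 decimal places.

p̂_st ≈ 0.3259, SE ≈ 0.0256

N = 3600; stratum weights W_h = N_h/N.
p̂_st = Σ W_h p̂_h = (1400·0.184 + 800·0.308 + 1400·0.478)/3600 = 0.32589
V̂(p̂_st) = Σ W_h² p̂_h(1−p̂_h)/(n_h−1):
  stratum 1: (1400/3600)²·0.184·0.816/86 = 0.000264034
  stratum 2: (800/3600)²·0.308·0.692/51 = 0.000206377
  stratum 3: (1400/3600)²·0.478·0.522/202 = 0.000186809
V̂(p̂_st) = 0.000657221; SE = √V̂ = 0.0256363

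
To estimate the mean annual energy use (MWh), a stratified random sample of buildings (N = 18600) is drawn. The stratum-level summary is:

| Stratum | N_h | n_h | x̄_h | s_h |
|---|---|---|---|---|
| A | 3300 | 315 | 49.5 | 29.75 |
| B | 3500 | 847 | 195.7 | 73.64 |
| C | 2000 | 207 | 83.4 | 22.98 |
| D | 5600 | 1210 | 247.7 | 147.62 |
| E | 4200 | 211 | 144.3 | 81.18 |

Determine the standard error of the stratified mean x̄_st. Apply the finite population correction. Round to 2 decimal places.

SE(x̄_st) ≈ 1.75

V̂(x̄_st) = Σ W_h² (1 − n_h/N_h) s_h²/n_h, with W_h = N_h/N and N = 18600:
  stratum A: (3300/18600)²·(1 − 315/3300)·29.75²/315 = 0.0800011
  stratum B: (3500/18600)²·(1 − 847/3500)·73.64²/847 = 0.17184
  stratum C: (2000/18600)²·(1 − 207/2000)·22.98²/207 = 0.0264432
  stratum D: (5600/18600)²·(1 − 1210/5600)·147.62²/1210 = 1.27977
  stratum E: (4200/18600)²·(1 − 211/4200)·81.18²/211 = 1.51253
V̂(x̄_st) = 3.07058
SE(x̄_st) = √3.07058 = 1.75231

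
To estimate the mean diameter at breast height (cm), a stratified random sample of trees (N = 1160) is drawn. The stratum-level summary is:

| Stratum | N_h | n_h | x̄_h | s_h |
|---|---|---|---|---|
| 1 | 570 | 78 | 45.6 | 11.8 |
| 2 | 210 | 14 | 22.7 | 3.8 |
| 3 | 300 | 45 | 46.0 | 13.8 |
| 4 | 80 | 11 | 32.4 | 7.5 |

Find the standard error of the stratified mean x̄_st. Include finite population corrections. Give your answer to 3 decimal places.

SE(x̄_st) ≈ 0.816

V̂(x̄_st) = Σ W_h² (1 − n_h/N_h) s_h²/n_h, with W_h = N_h/N and N = 1160:
  stratum 1: (570/1160)²·(1 − 78/570)·11.8²/78 = 0.372043
  stratum 2: (210/1160)²·(1 − 14/210)·3.8²/14 = 0.0315499
  stratum 3: (300/1160)²·(1 − 45/300)·13.8²/45 = 0.240598
  stratum 4: (80/1160)²·(1 − 11/80)·7.5²/11 = 0.0209775
V̂(x̄_st) = 0.665168
SE(x̄_st) = √0.665168 = 0.815578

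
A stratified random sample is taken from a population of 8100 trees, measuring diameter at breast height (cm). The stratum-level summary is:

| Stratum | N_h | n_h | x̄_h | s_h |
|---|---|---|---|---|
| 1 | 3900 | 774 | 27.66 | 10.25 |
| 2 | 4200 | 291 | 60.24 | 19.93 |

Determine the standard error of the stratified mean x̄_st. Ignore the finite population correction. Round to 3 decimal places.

SE(x̄_st) ≈ 0.631

V̂(x̄_st) = Σ W_h² s_h²/n_h, with W_h = N_h/N and N = 8100:
  stratum 1: (3900/8100)²·10.25²/774 = 0.0314678
  stratum 2: (4200/8100)²·19.93²/291 = 0.366987
V̂(x̄_st) = 0.398454
SE(x̄_st) = √0.398454 = 0.631232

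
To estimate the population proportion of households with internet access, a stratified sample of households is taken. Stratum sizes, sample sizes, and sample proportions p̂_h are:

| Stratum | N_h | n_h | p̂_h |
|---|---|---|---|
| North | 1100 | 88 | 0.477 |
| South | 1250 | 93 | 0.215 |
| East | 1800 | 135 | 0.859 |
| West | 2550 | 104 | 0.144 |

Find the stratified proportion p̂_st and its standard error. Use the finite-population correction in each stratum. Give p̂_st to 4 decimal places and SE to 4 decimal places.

p̂_st ≈ 0.4040, SE ≈ 0.0189

N = 6700; stratum weights W_h = N_h/N.
p̂_st = Σ W_h p̂_h = (1100·0.477 + 1250·0.215 + 1800·0.859 + 2550·0.144)/6700 = 0.40401
V̂(p̂_st) = Σ W_h² (1 − n_h/N_h) p̂_h(1−p̂_h)/(n_h−1):
  stratum North: (1100/6700)²·(1 − 88/1100)·0.477·0.523/87 = 7.1109e-05
  stratum South: (1250/6700)²·(1 − 93/1250)·0.215·0.785/92 = 5.91036e-05
  stratum East: (1800/6700)²·(1 − 135/1800)·0.859·0.141/134 = 6.03455e-05
  stratum West: (2550/6700)²·(1 − 104/2550)·0.144·0.856/103 = 0.000166282
V̂(p̂_st) = 0.00035684; SE = √V̂ = 0.0188902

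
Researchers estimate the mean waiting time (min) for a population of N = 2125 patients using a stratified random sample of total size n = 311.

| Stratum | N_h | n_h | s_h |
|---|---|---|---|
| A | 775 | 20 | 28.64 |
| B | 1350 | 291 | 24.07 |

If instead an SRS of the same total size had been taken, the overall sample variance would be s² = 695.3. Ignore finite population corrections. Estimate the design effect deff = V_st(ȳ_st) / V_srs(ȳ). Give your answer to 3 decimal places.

V̂(ȳ_st) = Σ W_h² s_h²/n_h, with W_h = N_h/N and N = 2125:
  stratum A: (775/2125)²·28.64²/20 = 5.45509
  stratum B: (1350/2125)²·24.07²/291 = 0.803543
V_st = 6.25863
V_srs = s²/n = 695.3/311 = 2.23569
deff = V_st / V_srs = 6.25863/2.23569 = 2.7994

deff ≈ 2.799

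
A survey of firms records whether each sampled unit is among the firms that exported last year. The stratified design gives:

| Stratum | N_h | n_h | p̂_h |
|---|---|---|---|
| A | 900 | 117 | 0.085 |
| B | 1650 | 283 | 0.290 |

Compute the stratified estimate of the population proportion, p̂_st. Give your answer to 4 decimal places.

p̂_st ≈ 0.2176

N = 2550; stratum weights W_h = N_h/N.
p̂_st = Σ W_h p̂_h = (900·0.085 + 1650·0.290)/2550 = 0.21765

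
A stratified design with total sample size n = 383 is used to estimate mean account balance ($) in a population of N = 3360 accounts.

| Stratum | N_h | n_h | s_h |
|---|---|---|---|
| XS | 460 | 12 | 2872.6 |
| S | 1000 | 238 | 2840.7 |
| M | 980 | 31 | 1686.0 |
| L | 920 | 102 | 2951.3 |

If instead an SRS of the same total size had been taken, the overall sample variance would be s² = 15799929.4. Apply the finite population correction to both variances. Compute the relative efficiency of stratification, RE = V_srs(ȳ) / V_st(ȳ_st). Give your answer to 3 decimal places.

V̂(ȳ_st) = Σ W_h² (1 − n_h/N_h) s_h²/n_h, with W_h = N_h/N and N = 3360:
  stratum XS: (460/3360)²·(1 − 12/460)·2872.6²/12 = 12552.4
  stratum S: (1000/3360)²·(1 − 238/1000)·2840.7²/238 = 2288.5
  stratum M: (980/3360)²·(1 − 31/980)·1686.0²/31 = 7553.83
  stratum L: (920/3360)²·(1 − 102/920)·2951.3²/102 = 5692.32
V_st = 28087
V_srs = (1 − 383/3360)·15799929.4/383 = 36550.7
Relative efficiency = V_srs / V_st = 36550.7/28087 = 1.3013

RE ≈ 1.301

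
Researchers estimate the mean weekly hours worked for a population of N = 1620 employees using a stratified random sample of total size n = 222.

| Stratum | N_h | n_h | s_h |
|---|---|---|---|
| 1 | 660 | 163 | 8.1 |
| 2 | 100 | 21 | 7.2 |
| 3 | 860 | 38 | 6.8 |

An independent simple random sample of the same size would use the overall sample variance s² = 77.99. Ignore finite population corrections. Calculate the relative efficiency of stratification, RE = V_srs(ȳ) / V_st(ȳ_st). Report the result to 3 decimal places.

V̂(ȳ_st) = Σ W_h² s_h²/n_h, with W_h = N_h/N and N = 1620:
  stratum 1: (660/1620)²·8.1²/163 = 0.0668098
  stratum 2: (100/1620)²·7.2²/21 = 0.00940623
  stratum 3: (860/1620)²·6.8²/38 = 0.342927
V_st = 0.419143
V_srs = s²/n = 77.99/222 = 0.351306
Relative efficiency = V_srs / V_st = 0.351306/0.419143 = 0.8382

RE ≈ 0.838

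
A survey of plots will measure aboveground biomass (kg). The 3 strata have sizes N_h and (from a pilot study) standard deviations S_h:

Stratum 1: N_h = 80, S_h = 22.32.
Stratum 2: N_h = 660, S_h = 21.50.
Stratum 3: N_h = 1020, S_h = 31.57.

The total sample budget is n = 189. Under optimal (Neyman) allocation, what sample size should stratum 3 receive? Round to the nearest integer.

126

Neyman allocation: n_h = n · N_h S_h / Σ N_i S_i, with n = 189.
  stratum 1: N_h·S_h = 80·22.32 = 1785.60
  stratum 2: N_h·S_h = 660·21.50 = 14190.00
  stratum 3: N_h·S_h = 1020·31.57 = 32201.40
Σ N_h S_h = 48177.00
n for stratum 3 = 189·32201.40/48177.00 = 126.327 → 126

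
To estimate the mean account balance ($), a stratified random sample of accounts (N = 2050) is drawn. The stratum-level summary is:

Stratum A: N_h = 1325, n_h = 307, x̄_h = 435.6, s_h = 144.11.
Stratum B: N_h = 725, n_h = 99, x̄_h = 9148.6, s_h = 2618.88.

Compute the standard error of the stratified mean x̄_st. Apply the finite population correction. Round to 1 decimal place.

V̂(x̄_st) = Σ W_h² (1 − n_h/N_h) s_h²/n_h, with W_h = N_h/N and N = 2050:
  stratum A: (1325/2050)²·(1 − 307/1325)·144.11²/307 = 21.7123
  stratum B: (725/2050)²·(1 − 99/725)·2618.88²/99 = 7481.71
V̂(x̄_st) = 7503.42
SE(x̄_st) = √7503.42 = 86.6223

SE(x̄_st) ≈ 86.6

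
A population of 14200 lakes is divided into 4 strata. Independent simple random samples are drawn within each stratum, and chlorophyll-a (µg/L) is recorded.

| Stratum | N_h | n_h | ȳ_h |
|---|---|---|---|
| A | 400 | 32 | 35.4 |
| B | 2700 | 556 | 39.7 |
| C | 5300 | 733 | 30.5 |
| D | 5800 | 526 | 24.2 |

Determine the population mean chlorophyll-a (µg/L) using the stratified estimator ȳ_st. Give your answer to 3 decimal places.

ȳ_st ≈ 29.814

N = Σ N_h = 14200. Stratum weights W_h = N_h/N.
ȳ_st = (400·35.4 + 2700·39.7 + 5300·30.5 + 5800·24.2) / 14200 = 29.81408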